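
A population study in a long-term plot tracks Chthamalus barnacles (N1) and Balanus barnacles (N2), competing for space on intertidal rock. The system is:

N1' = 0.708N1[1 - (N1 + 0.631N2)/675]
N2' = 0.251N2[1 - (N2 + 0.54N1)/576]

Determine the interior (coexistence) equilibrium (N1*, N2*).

Setting both brackets to zero gives the nullclines N1 + 0.631N2 = 675 and 0.54N1 + N2 = 576.
Substituting N2 = 576 - 0.54N1 into the first: N1(1 - 0.631·0.54) = 675 - 0.631·576.
So N1* = 312/0.659 = 473, and then N2* = 576 - 0.54·473 = 321.

N1* ≈ 473, N2* ≈ 321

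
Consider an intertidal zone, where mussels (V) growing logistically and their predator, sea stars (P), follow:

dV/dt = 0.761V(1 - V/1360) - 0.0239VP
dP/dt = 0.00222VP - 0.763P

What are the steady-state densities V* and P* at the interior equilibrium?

V* ≈ 344, P* ≈ 23.8

From dP/dt = 0 with P > 0: 0.00222V* = 0.763, so V* = 344.
Substitute into dV/dt = 0: 0.761(1 - 344/1360) = 0.0239P*.
The bracket is 0.747, giving P* = 0.569/0.0239 = 23.8.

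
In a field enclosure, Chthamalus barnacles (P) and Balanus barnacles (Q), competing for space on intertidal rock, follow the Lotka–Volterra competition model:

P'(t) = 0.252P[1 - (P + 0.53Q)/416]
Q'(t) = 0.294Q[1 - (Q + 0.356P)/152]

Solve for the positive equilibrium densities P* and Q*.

P* ≈ 413, Q* ≈ 4.81

Setting both brackets to zero gives the nullclines P + 0.53Q = 416 and 0.356P + Q = 152.
Substituting Q = 152 - 0.356P into the first: P(1 - 0.53·0.356) = 416 - 0.53·152.
So P* = 335/0.811 = 413, and then Q* = 152 - 0.356·413 = 4.81.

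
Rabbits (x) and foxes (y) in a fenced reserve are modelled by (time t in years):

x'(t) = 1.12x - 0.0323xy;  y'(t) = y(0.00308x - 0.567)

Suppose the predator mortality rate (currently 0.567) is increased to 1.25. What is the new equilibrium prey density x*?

x* ≈ 406

At the interior fixed point, setting dy/dt = 0 with y > 0 fixes x* = (predator death rate)/(xy coefficient) — independent of the other coefficients.
With the change, x* = 1.25/0.00308 = 406; it rises from 184.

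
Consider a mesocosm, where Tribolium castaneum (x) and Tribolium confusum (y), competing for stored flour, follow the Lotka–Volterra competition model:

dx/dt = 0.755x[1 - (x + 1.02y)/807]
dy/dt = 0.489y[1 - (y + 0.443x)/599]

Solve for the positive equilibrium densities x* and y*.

x* ≈ 358, y* ≈ 441

Setting both brackets to zero gives the nullclines x + 1.02y = 807 and 0.443x + y = 599.
Substituting y = 599 - 0.443x into the first: x(1 - 1.02·0.443) = 807 - 1.02·599.
So x* = 196/0.548 = 358, and then y* = 599 - 0.443·358 = 441.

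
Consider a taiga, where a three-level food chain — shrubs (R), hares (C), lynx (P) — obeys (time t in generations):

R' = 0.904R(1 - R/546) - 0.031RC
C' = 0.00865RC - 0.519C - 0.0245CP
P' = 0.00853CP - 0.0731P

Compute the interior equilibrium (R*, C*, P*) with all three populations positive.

R* ≈ 386, C* ≈ 8.57, P* ≈ 115

From dP/dt = 0: 0.00853C* = 0.0731, so C* = 8.57.
From dR/dt = 0: 0.904(1 - R*/546) = 0.031·8.57, giving R* = 546·(1 - 0.294) = 386.
From dC/dt = 0: 0.00865·386 - 0.519 = 0.0245P*, so P* = 2.82/0.0245 = 115.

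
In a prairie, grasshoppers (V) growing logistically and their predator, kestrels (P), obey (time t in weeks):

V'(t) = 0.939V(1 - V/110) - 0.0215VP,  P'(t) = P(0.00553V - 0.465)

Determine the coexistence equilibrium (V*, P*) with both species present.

V* ≈ 84.1, P* ≈ 10.3

From dP/dt = 0 with P > 0: 0.00553V* = 0.465, so V* = 84.1.
Substitute into dV/dt = 0: 0.939(1 - 84.1/110) = 0.0215P*.
The bracket is 0.236, giving P* = 0.221/0.0215 = 10.3.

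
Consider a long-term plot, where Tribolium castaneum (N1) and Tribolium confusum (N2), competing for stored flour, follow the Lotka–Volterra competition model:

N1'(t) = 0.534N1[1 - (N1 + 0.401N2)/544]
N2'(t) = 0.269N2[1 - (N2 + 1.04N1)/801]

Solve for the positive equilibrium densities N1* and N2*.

Setting both brackets to zero gives the nullclines N1 + 0.401N2 = 544 and 1.04N1 + N2 = 801.
Substituting N2 = 801 - 1.04N1 into the first: N1(1 - 0.401·1.04) = 544 - 0.401·801.
So N1* = 223/0.583 = 382, and then N2* = 801 - 1.04·382 = 404.

N1* ≈ 382, N2* ≈ 404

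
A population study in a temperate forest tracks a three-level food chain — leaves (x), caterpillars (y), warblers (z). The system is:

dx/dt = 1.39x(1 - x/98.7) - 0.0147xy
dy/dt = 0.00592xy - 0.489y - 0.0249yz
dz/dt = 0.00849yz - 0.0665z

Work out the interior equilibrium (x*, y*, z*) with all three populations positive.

From dz/dt = 0: 0.00849y* = 0.0665, so y* = 7.83.
From dx/dt = 0: 1.39(1 - x*/98.7) = 0.0147·7.83, giving x* = 98.7·(1 - 0.0828) = 90.5.
From dy/dt = 0: 0.00592·90.5 - 0.489 = 0.0249z*, so z* = 0.0469/0.0249 = 1.88.

x* ≈ 90.5, y* ≈ 7.83, z* ≈ 1.88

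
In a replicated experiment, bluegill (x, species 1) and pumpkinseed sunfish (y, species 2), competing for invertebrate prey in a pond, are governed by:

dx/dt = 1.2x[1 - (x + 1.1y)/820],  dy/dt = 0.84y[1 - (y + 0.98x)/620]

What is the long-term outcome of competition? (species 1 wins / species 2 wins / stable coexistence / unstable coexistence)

Compare the nullcline intercepts: K1/α12 = 820/1.1 = 745 > K2 = 620; K2/α21 = 620/0.98 = 633 < K1 = 820.
Since the inequalities point opposite ways, species 1 can invade but species 2 cannot.

species 1 excludes species 2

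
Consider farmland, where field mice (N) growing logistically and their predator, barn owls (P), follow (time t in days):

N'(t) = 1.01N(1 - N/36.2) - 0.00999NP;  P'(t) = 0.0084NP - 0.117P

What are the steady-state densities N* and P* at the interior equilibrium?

N* ≈ 13.9, P* ≈ 62.2

From dP/dt = 0 with P > 0: 0.0084N* = 0.117, so N* = 13.9.
Substitute into dN/dt = 0: 1.01(1 - 13.9/36.2) = 0.00999P*.
The bracket is 0.615, giving P* = 0.621/0.00999 = 62.2.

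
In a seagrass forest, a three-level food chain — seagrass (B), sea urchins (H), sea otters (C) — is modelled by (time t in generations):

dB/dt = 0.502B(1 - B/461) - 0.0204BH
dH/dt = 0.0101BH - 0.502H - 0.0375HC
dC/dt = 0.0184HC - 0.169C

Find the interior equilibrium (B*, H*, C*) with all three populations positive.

B* ≈ 289, H* ≈ 9.18, C* ≈ 64.4

From dC/dt = 0: 0.0184H* = 0.169, so H* = 9.18.
From dB/dt = 0: 0.502(1 - B*/461) = 0.0204·9.18, giving B* = 461·(1 - 0.373) = 289.
From dH/dt = 0: 0.0101·289 - 0.502 = 0.0375C*, so C* = 2.42/0.0375 = 64.4.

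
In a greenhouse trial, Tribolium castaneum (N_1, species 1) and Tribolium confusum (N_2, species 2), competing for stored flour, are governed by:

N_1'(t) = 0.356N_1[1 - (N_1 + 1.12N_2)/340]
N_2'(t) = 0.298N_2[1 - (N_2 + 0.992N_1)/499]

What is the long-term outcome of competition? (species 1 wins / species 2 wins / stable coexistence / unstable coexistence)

species 2 excludes species 1

Compare the nullcline intercepts: K1/α12 = 340/1.12 = 304 < K2 = 499; K2/α21 = 499/0.992 = 503 > K1 = 340.
Since the inequalities point opposite ways, species 2 can invade but species 1 cannot.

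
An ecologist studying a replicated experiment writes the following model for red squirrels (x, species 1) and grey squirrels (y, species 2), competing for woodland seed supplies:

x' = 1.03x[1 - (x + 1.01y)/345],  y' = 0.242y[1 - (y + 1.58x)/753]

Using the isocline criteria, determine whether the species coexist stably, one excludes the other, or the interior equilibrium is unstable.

Compare the nullcline intercepts: K1/α12 = 345/1.01 = 342 < K2 = 753; K2/α21 = 753/1.58 = 477 > K1 = 345.
Since the inequalities point opposite ways, species 2 can invade but species 1 cannot.

species 2 excludes species 1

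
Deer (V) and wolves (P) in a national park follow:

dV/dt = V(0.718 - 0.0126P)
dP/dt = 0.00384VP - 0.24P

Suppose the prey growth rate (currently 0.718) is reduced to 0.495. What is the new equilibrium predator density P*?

At the interior fixed point, setting dV/dt = 0 with V > 0 fixes P* = (prey growth rate)/(VP coefficient) — independent of the other coefficients.
With the change, P* = 0.495/0.0126 = 39.3; it falls from 57.

P* ≈ 39.3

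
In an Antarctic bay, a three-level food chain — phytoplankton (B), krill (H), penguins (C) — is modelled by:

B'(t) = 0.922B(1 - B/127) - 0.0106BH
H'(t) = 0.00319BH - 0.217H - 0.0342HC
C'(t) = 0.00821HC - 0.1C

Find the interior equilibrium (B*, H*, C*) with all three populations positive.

From dC/dt = 0: 0.00821H* = 0.1, so H* = 12.2.
From dB/dt = 0: 0.922(1 - B*/127) = 0.0106·12.2, giving B* = 127·(1 - 0.14) = 109.
From dH/dt = 0: 0.00319·109 - 0.217 = 0.0342C*, so C* = 0.131/0.0342 = 3.84.

B* ≈ 109, H* ≈ 12.2, C* ≈ 3.84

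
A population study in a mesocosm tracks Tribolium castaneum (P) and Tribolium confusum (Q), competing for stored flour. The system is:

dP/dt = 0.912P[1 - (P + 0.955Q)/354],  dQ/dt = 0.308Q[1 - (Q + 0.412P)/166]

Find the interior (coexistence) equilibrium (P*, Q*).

P* ≈ 322, Q* ≈ 33.2

Setting both brackets to zero gives the nullclines P + 0.955Q = 354 and 0.412P + Q = 166.
Substituting Q = 166 - 0.412P into the first: P(1 - 0.955·0.412) = 354 - 0.955·166.
So P* = 195/0.607 = 322, and then Q* = 166 - 0.412·322 = 33.2.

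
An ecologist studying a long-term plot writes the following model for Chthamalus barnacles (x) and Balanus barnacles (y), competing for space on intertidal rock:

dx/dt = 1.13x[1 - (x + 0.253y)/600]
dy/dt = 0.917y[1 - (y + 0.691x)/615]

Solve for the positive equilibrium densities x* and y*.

Setting both brackets to zero gives the nullclines x + 0.253y = 600 and 0.691x + y = 615.
Substituting y = 615 - 0.691x into the first: x(1 - 0.253·0.691) = 600 - 0.253·615.
So x* = 444/0.825 = 539, and then y* = 615 - 0.691·539 = 243.

x* ≈ 539, y* ≈ 243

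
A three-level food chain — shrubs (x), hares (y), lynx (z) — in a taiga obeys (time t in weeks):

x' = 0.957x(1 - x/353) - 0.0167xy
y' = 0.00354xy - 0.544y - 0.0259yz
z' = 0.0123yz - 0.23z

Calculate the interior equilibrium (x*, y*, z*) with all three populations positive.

x* ≈ 238, y* ≈ 18.7, z* ≈ 11.5

From dz/dt = 0: 0.0123y* = 0.23, so y* = 18.7.
From dx/dt = 0: 0.957(1 - x*/353) = 0.0167·18.7, giving x* = 353·(1 - 0.326) = 238.
From dy/dt = 0: 0.00354·238 - 0.544 = 0.0259z*, so z* = 0.298/0.0259 = 11.5.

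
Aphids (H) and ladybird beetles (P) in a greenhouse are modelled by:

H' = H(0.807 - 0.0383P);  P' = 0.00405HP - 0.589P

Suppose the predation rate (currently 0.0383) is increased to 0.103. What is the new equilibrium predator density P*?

P* ≈ 7.83

At the interior fixed point, setting dH/dt = 0 with H > 0 fixes P* = (prey growth rate)/(HP coefficient) — independent of the other coefficients.
With the change, P* = 0.807/0.103 = 7.83; it falls from 21.1.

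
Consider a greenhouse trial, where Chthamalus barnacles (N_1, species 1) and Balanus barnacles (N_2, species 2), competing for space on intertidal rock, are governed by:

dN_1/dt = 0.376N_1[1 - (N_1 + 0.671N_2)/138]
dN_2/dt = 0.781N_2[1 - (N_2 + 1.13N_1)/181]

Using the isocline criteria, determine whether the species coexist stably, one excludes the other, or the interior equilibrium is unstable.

Compare the nullcline intercepts: K1/α12 = 138/0.671 = 206 > K2 = 181; K2/α21 = 181/1.13 = 160 > K1 = 138.
Since both inequalities hold, each species can invade when rare, so the interior equilibrium is stable.

stable coexistence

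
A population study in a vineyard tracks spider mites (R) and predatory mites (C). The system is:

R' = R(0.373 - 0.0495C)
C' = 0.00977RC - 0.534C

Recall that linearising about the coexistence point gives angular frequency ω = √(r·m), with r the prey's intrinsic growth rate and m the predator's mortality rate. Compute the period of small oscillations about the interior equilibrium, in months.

T ≈ 14.1 months

Here r = 0.373 and m = 0.534, so r·m = 0.199.
ω = √0.199 = 0.446 per month, hence T = 2π/ω ≈ 14.1 months.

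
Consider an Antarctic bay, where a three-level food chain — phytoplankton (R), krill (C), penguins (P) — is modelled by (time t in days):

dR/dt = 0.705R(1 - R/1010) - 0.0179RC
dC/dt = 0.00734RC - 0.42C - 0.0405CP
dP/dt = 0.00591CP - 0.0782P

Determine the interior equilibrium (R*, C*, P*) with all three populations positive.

From dP/dt = 0: 0.00591C* = 0.0782, so C* = 13.2.
From dR/dt = 0: 0.705(1 - R*/1010) = 0.0179·13.2, giving R* = 1010·(1 - 0.336) = 671.
From dC/dt = 0: 0.00734·671 - 0.42 = 0.0405P*, so P* = 4.5/0.0405 = 111.

R* ≈ 671, C* ≈ 13.2, P* ≈ 111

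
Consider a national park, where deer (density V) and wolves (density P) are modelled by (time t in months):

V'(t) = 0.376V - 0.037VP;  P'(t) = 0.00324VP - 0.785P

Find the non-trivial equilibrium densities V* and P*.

Set dP/dt = 0 with P > 0: 0.00324V - 0.785 = 0, so V* = 0.785/0.00324 = 242.
Set dV/dt = 0 with V > 0: 0.376 - 0.037P = 0, so P* = 0.376/0.037 = 10.2.

V* ≈ 242, P* ≈ 10.2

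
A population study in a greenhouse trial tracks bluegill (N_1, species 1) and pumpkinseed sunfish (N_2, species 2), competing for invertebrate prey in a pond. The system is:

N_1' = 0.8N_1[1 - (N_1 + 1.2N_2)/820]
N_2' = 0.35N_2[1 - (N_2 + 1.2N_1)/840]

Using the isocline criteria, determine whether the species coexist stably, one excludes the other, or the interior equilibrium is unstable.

Compare the nullcline intercepts: K1/α12 = 820/1.2 = 683 < K2 = 840; K2/α21 = 840/1.2 = 700 < K1 = 820.
Since both are reversed, neither can invade when rare; the interior point is a saddle.

unstable coexistence (outcome depends on initial conditions)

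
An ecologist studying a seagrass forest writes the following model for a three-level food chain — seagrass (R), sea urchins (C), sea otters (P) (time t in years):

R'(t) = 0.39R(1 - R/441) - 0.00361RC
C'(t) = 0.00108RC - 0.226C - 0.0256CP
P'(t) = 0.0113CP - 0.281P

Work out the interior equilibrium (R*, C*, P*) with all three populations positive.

From dP/dt = 0: 0.0113C* = 0.281, so C* = 24.9.
From dR/dt = 0: 0.39(1 - R*/441) = 0.00361·24.9, giving R* = 441·(1 - 0.23) = 339.
From dC/dt = 0: 0.00108·339 - 0.226 = 0.0256P*, so P* = 0.141/0.0256 = 5.49.

R* ≈ 339, C* ≈ 24.9, P* ≈ 5.49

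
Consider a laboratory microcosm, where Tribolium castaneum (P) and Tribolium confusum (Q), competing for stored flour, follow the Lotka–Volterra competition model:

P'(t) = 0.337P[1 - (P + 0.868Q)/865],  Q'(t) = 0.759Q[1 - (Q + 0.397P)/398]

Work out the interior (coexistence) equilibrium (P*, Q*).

P* ≈ 793, Q* ≈ 83.3

Setting both brackets to zero gives the nullclines P + 0.868Q = 865 and 0.397P + Q = 398.
Substituting Q = 398 - 0.397P into the first: P(1 - 0.868·0.397) = 865 - 0.868·398.
So P* = 520/0.655 = 793, and then Q* = 398 - 0.397·793 = 83.3.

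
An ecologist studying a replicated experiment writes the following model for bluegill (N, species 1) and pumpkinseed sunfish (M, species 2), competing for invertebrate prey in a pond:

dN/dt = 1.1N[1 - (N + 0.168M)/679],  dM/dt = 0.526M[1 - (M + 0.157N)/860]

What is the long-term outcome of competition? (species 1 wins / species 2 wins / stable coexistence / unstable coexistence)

stable coexistence

Compare the nullcline intercepts: K1/α12 = 679/0.168 = 4040 > K2 = 860; K2/α21 = 860/0.157 = 5480 > K1 = 679.
Since both inequalities hold, each species can invade when rare, so the interior equilibrium is stable.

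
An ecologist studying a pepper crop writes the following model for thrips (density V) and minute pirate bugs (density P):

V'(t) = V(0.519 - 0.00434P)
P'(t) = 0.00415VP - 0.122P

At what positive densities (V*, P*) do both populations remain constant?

Set dP/dt = 0 with P > 0: 0.00415V - 0.122 = 0, so V* = 0.122/0.00415 = 29.4.
Set dV/dt = 0 with V > 0: 0.519 - 0.00434P = 0, so P* = 0.519/0.00434 = 120.

V* ≈ 29.4, P* ≈ 120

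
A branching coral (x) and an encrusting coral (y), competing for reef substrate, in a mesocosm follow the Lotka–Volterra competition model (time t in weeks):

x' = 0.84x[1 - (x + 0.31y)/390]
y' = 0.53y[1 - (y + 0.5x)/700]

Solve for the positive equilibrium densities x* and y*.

x* ≈ 205, y* ≈ 598

Setting both brackets to zero gives the nullclines x + 0.31y = 390 and 0.5x + y = 700.
Substituting y = 700 - 0.5x into the first: x(1 - 0.31·0.5) = 390 - 0.31·700.
So x* = 173/0.845 = 205, and then y* = 700 - 0.5·205 = 598.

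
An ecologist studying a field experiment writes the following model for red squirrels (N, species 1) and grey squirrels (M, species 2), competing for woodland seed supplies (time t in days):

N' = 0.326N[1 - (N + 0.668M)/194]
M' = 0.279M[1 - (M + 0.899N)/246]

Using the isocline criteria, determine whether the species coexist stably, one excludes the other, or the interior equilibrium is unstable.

Compare the nullcline intercepts: K1/α12 = 194/0.668 = 290 > K2 = 246; K2/α21 = 246/0.899 = 274 > K1 = 194.
Since both inequalities hold, each species can invade when rare, so the interior equilibrium is stable.

stable coexistence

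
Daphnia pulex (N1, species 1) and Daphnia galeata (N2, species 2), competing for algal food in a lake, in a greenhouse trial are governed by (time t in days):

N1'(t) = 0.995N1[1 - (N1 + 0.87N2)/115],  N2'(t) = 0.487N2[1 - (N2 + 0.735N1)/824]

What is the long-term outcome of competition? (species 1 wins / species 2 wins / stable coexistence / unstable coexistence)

Compare the nullcline intercepts: K1/α12 = 115/0.87 = 132 < K2 = 824; K2/α21 = 824/0.735 = 1120 > K1 = 115.
Since the inequalities point opposite ways, species 2 can invade but species 1 cannot.

species 2 excludes species 1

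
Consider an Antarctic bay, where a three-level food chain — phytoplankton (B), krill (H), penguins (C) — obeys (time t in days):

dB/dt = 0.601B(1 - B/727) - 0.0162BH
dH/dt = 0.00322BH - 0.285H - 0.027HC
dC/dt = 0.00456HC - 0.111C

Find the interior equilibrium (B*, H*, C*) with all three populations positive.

B* ≈ 250, H* ≈ 24.3, C* ≈ 19.3

From dC/dt = 0: 0.00456H* = 0.111, so H* = 24.3.
From dB/dt = 0: 0.601(1 - B*/727) = 0.0162·24.3, giving B* = 727·(1 - 0.656) = 250.
From dH/dt = 0: 0.00322·250 - 0.285 = 0.027C*, so C* = 0.52/0.027 = 19.3.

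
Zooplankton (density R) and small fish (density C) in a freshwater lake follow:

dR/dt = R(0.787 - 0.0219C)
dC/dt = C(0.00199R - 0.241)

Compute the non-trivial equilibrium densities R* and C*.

Set dC/dt = 0 with C > 0: 0.00199R - 0.241 = 0, so R* = 0.241/0.00199 = 121.
Set dR/dt = 0 with R > 0: 0.787 - 0.0219C = 0, so C* = 0.787/0.0219 = 35.9.

R* ≈ 121, C* ≈ 35.9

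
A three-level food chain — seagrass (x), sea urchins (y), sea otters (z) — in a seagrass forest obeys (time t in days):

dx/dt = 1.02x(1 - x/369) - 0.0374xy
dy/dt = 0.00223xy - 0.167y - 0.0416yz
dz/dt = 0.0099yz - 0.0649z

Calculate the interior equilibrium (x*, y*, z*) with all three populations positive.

From dz/dt = 0: 0.0099y* = 0.0649, so y* = 6.56.
From dx/dt = 0: 1.02(1 - x*/369) = 0.0374·6.56, giving x* = 369·(1 - 0.24) = 280.
From dy/dt = 0: 0.00223·280 - 0.167 = 0.0416z*, so z* = 0.458/0.0416 = 11.

x* ≈ 280, y* ≈ 6.56, z* ≈ 11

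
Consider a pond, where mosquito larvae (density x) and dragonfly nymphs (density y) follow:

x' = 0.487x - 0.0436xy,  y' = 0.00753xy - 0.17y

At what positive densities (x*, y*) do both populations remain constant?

x* ≈ 22.6, y* ≈ 11.2

Set dy/dt = 0 with y > 0: 0.00753x - 0.17 = 0, so x* = 0.17/0.00753 = 22.6.
Set dx/dt = 0 with x > 0: 0.487 - 0.0436y = 0, so y* = 0.487/0.0436 = 11.2.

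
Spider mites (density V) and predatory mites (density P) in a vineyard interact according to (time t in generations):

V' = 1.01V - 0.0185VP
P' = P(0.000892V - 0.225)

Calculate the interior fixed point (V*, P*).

Set dP/dt = 0 with P > 0: 0.000892V - 0.225 = 0, so V* = 0.225/0.000892 = 252.
Set dV/dt = 0 with V > 0: 1.01 - 0.0185P = 0, so P* = 1.01/0.0185 = 54.6.

V* ≈ 252, P* ≈ 54.6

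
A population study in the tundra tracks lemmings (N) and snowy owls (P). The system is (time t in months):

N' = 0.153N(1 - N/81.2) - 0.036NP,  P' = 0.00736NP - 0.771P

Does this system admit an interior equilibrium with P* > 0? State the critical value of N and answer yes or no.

Threshold N = 105; K < 105, so no, the predator goes extinct.

The predator equation gives dP/dt > 0 only when N > 0.771/0.00736 = 105.
Without the predator, N → K = 81.2. Since 81.2 < 105, the predator cannot invade.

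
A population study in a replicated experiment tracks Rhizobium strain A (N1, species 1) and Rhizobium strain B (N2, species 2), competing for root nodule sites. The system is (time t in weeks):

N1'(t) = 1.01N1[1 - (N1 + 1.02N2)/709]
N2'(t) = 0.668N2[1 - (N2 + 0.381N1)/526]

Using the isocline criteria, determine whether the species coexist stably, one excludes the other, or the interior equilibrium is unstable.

Compare the nullcline intercepts: K1/α12 = 709/1.02 = 695 > K2 = 526; K2/α21 = 526/0.381 = 1380 > K1 = 709.
Since both inequalities hold, each species can invade when rare, so the interior equilibrium is stable.

stable coexistence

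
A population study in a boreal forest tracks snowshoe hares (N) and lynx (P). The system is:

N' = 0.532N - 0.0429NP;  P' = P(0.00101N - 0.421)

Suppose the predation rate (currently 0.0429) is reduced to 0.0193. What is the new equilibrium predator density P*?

At the interior fixed point, setting dN/dt = 0 with N > 0 fixes P* = (prey growth rate)/(NP coefficient) — independent of the other coefficients.
With the change, P* = 0.532/0.0193 = 27.6; it rises from 12.4.

P* ≈ 27.6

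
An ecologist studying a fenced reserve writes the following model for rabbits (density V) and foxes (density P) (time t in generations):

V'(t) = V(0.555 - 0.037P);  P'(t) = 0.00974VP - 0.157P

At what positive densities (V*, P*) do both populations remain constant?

V* ≈ 16.1, P* ≈ 15

Set dP/dt = 0 with P > 0: 0.00974V - 0.157 = 0, so V* = 0.157/0.00974 = 16.1.
Set dV/dt = 0 with V > 0: 0.555 - 0.037P = 0, so P* = 0.555/0.037 = 15.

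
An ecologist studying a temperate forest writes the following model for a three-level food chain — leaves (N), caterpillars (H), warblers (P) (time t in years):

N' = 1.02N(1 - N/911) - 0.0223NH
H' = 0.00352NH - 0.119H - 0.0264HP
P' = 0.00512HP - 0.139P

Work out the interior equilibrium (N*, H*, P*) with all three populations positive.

From dP/dt = 0: 0.00512H* = 0.139, so H* = 27.1.
From dN/dt = 0: 1.02(1 - N*/911) = 0.0223·27.1, giving N* = 911·(1 - 0.594) = 370.
From dH/dt = 0: 0.00352·370 - 0.119 = 0.0264P*, so P* = 1.18/0.0264 = 44.9.

N* ≈ 370, H* ≈ 27.1, P* ≈ 44.9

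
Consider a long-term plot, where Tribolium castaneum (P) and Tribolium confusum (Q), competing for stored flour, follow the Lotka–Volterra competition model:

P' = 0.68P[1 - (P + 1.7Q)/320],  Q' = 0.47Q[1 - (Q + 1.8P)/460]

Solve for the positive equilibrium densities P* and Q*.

Setting both brackets to zero gives the nullclines P + 1.7Q = 320 and 1.8P + Q = 460.
Substituting Q = 460 - 1.8P into the first: P(1 - 1.7·1.8) = 320 - 1.7·460.
So P* = -462/-2.06 = 224, and then Q* = 460 - 1.8·224 = 56.3.

P* ≈ 224, Q* ≈ 56.3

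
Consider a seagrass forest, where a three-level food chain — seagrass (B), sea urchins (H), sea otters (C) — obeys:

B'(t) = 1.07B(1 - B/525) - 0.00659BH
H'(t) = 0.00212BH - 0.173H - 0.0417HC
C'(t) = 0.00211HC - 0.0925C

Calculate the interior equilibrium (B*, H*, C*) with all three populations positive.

From dC/dt = 0: 0.00211H* = 0.0925, so H* = 43.8.
From dB/dt = 0: 1.07(1 - B*/525) = 0.00659·43.8, giving B* = 525·(1 - 0.27) = 383.
From dH/dt = 0: 0.00212·383 - 0.173 = 0.0417C*, so C* = 0.639/0.0417 = 15.3.

B* ≈ 383, H* ≈ 43.8, C* ≈ 15.3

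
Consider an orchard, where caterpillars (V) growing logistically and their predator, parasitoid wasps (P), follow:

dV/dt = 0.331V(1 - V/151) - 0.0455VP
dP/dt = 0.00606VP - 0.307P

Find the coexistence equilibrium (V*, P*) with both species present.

From dP/dt = 0 with P > 0: 0.00606V* = 0.307, so V* = 50.7.
Substitute into dV/dt = 0: 0.331(1 - 50.7/151) = 0.0455P*.
The bracket is 0.665, giving P* = 0.22/0.0455 = 4.83.

V* ≈ 50.7, P* ≈ 4.83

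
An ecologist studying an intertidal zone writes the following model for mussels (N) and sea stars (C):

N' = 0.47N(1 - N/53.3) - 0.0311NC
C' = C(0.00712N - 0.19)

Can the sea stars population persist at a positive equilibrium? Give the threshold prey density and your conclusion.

Threshold N = 26.7; K > 26.7, so yes, the predator persists.

The predator equation gives dC/dt > 0 only when N > 0.19/0.00712 = 26.7.
Without the predator, N → K = 53.3. Since 53.3 > 26.7, the predator can invade and persist.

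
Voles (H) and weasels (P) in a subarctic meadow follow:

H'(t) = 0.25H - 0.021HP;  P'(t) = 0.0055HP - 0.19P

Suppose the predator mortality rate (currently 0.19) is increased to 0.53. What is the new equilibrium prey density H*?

H* ≈ 96.4

At the interior fixed point, setting dP/dt = 0 with P > 0 fixes H* = (predator death rate)/(HP coefficient) — independent of the other coefficients.
With the change, H* = 0.53/0.0055 = 96.4; it rises from 34.5.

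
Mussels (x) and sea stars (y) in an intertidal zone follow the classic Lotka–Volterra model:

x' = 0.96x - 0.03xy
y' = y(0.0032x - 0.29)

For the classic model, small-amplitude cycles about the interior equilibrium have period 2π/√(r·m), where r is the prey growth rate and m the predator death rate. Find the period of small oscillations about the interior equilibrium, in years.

T ≈ 11.9 years

Here r = 0.96 and m = 0.29, so r·m = 0.278.
ω = √0.278 = 0.528 per year, hence T = 2π/ω ≈ 11.9 years.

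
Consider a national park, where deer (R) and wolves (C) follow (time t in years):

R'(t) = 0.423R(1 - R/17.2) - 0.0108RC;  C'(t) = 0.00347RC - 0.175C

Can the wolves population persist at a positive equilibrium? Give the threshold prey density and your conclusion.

Threshold R = 50.4; K < 50.4, so no, the predator goes extinct.

The predator equation gives dC/dt > 0 only when R > 0.175/0.00347 = 50.4.
Without the predator, R → K = 17.2. Since 17.2 < 50.4, the predator cannot invade.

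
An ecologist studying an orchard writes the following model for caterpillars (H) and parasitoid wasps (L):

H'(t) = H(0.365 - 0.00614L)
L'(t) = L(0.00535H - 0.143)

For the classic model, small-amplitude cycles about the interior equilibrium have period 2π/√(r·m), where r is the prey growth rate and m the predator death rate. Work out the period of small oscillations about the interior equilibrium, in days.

T ≈ 27.5 days

Here r = 0.365 and m = 0.143, so r·m = 0.0522.
ω = √0.0522 = 0.228 per day, hence T = 2π/ω ≈ 27.5 days.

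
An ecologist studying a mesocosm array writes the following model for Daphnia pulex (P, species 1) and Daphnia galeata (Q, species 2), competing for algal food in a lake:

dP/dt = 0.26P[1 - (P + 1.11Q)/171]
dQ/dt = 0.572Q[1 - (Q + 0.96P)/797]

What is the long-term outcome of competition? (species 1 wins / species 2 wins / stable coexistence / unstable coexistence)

Compare the nullcline intercepts: K1/α12 = 171/1.11 = 154 < K2 = 797; K2/α21 = 797/0.96 = 830 > K1 = 171.
Since the inequalities point opposite ways, species 2 can invade but species 1 cannot.

species 2 excludes species 1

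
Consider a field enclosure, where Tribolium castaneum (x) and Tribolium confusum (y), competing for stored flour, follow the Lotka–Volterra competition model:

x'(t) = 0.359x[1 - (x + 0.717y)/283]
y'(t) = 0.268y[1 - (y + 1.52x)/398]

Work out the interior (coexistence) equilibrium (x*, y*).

x* ≈ 26.3, y* ≈ 358

Setting both brackets to zero gives the nullclines x + 0.717y = 283 and 1.52x + y = 398.
Substituting y = 398 - 1.52x into the first: x(1 - 0.717·1.52) = 283 - 0.717·398.
So x* = -2.37/-0.0898 = 26.3, and then y* = 398 - 1.52·26.3 = 358.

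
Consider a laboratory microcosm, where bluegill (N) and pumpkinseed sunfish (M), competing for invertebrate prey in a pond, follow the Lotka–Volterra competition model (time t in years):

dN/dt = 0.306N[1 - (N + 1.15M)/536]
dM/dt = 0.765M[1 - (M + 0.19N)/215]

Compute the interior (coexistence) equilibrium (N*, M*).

Setting both brackets to zero gives the nullclines N + 1.15M = 536 and 0.19N + M = 215.
Substituting M = 215 - 0.19N into the first: N(1 - 1.15·0.19) = 536 - 1.15·215.
So N* = 289/0.782 = 369, and then M* = 215 - 0.19·369 = 145.

N* ≈ 369, M* ≈ 145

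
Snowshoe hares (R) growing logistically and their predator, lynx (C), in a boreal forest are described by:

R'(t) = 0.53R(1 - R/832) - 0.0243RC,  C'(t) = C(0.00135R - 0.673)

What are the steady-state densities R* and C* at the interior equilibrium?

R* ≈ 499, C* ≈ 8.74

From dC/dt = 0 with C > 0: 0.00135R* = 0.673, so R* = 499.
Substitute into dR/dt = 0: 0.53(1 - 499/832) = 0.0243C*.
The bracket is 0.401, giving C* = 0.212/0.0243 = 8.74.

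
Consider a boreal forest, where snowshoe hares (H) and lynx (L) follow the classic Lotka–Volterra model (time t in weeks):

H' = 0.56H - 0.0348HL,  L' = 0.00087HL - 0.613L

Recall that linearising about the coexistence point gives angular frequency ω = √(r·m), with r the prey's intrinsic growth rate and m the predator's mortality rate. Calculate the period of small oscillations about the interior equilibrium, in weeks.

Here r = 0.56 and m = 0.613, so r·m = 0.343.
ω = √0.343 = 0.586 per week, hence T = 2π/ω ≈ 10.7 weeks.

T ≈ 10.7 weeks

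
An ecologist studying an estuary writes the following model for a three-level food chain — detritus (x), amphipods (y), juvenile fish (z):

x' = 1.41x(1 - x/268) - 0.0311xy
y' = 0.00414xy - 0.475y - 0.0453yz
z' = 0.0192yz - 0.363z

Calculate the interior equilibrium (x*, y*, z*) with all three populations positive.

x* ≈ 156, y* ≈ 18.9, z* ≈ 3.79

From dz/dt = 0: 0.0192y* = 0.363, so y* = 18.9.
From dx/dt = 0: 1.41(1 - x*/268) = 0.0311·18.9, giving x* = 268·(1 - 0.417) = 156.
From dy/dt = 0: 0.00414·156 - 0.475 = 0.0453z*, so z* = 0.172/0.0453 = 3.79.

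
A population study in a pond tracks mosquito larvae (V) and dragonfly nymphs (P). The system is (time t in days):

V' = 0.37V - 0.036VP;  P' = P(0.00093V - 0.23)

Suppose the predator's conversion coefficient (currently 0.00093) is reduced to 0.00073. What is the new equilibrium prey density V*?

At the interior fixed point, setting dP/dt = 0 with P > 0 fixes V* = (predator death rate)/(VP coefficient) — independent of the other coefficients.
With the change, V* = 0.23/0.00073 = 315; it rises from 247.

V* ≈ 315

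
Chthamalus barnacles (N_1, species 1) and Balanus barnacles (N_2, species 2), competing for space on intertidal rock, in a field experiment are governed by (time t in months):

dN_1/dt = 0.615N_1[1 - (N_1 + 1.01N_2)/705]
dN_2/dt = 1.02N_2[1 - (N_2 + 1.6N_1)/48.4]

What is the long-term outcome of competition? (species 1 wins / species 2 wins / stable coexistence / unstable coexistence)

species 1 excludes species 2

Compare the nullcline intercepts: K1/α12 = 705/1.01 = 698 > K2 = 48.4; K2/α21 = 48.4/1.6 = 30.2 < K1 = 705.
Since the inequalities point opposite ways, species 1 can invade but species 2 cannot.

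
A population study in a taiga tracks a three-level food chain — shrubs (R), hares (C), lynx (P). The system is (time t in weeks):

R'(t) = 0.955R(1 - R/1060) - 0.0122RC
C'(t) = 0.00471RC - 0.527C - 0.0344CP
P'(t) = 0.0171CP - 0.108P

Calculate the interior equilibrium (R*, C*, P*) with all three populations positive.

From dP/dt = 0: 0.0171C* = 0.108, so C* = 6.32.
From dR/dt = 0: 0.955(1 - R*/1060) = 0.0122·6.32, giving R* = 1060·(1 - 0.0807) = 974.
From dC/dt = 0: 0.00471·974 - 0.527 = 0.0344P*, so P* = 4.06/0.0344 = 118.

R* ≈ 974, C* ≈ 6.32, P* ≈ 118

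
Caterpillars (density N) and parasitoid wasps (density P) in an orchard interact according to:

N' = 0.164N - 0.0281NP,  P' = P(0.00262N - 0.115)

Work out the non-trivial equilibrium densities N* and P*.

Set dP/dt = 0 with P > 0: 0.00262N - 0.115 = 0, so N* = 0.115/0.00262 = 43.9.
Set dN/dt = 0 with N > 0: 0.164 - 0.0281P = 0, so P* = 0.164/0.0281 = 5.84.

N* ≈ 43.9, P* ≈ 5.84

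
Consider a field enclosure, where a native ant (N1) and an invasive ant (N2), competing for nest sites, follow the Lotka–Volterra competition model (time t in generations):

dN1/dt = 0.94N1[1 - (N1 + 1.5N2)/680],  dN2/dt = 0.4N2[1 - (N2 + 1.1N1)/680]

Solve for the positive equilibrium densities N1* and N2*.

N1* ≈ 523, N2* ≈ 105

Setting both brackets to zero gives the nullclines N1 + 1.5N2 = 680 and 1.1N1 + N2 = 680.
Substituting N2 = 680 - 1.1N1 into the first: N1(1 - 1.5·1.1) = 680 - 1.5·680.
So N1* = -340/-0.65 = 523, and then N2* = 680 - 1.1·523 = 105.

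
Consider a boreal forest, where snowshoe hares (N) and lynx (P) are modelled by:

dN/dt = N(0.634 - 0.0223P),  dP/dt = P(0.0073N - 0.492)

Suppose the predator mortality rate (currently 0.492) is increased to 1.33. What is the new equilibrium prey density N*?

At the interior fixed point, setting dP/dt = 0 with P > 0 fixes N* = (predator death rate)/(NP coefficient) — independent of the other coefficients.
With the change, N* = 1.33/0.0073 = 182; it rises from 67.4.

N* ≈ 182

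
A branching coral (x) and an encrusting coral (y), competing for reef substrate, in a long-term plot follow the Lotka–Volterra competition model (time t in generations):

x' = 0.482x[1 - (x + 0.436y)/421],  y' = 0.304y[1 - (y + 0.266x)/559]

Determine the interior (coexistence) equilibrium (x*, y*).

x* ≈ 201, y* ≈ 506

Setting both brackets to zero gives the nullclines x + 0.436y = 421 and 0.266x + y = 559.
Substituting y = 559 - 0.266x into the first: x(1 - 0.436·0.266) = 421 - 0.436·559.
So x* = 177/0.884 = 201, and then y* = 559 - 0.266·201 = 506.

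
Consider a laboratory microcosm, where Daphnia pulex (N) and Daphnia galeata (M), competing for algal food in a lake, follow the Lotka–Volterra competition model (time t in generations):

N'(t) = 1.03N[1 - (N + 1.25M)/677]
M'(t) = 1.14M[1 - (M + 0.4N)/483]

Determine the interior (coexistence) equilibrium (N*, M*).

N* ≈ 146, M* ≈ 424

Setting both brackets to zero gives the nullclines N + 1.25M = 677 and 0.4N + M = 483.
Substituting M = 483 - 0.4N into the first: N(1 - 1.25·0.4) = 677 - 1.25·483.
So N* = 73.2/0.5 = 146, and then M* = 483 - 0.4·146 = 424.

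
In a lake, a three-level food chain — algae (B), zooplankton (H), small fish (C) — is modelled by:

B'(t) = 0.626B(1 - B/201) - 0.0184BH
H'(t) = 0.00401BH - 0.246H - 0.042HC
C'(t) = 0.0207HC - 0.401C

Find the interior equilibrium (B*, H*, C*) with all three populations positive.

From dC/dt = 0: 0.0207H* = 0.401, so H* = 19.4.
From dB/dt = 0: 0.626(1 - B*/201) = 0.0184·19.4, giving B* = 201·(1 - 0.569) = 86.6.
From dH/dt = 0: 0.00401·86.6 - 0.246 = 0.042C*, so C* = 0.101/0.042 = 2.41.

B* ≈ 86.6, H* ≈ 19.4, C* ≈ 2.41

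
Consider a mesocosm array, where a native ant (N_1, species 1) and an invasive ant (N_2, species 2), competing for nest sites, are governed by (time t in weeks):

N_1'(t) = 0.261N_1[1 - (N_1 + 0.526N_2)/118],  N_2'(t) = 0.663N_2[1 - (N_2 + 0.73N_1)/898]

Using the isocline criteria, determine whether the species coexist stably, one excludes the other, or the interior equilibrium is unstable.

species 2 excludes species 1

Compare the nullcline intercepts: K1/α12 = 118/0.526 = 224 < K2 = 898; K2/α21 = 898/0.73 = 1230 > K1 = 118.
Since the inequalities point opposite ways, species 2 can invade but species 1 cannot.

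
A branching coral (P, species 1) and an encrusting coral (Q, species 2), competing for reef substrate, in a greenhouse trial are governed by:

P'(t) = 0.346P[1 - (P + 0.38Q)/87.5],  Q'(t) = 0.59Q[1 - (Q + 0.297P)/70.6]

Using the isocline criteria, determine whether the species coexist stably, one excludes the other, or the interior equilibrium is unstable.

Compare the nullcline intercepts: K1/α12 = 87.5/0.38 = 230 > K2 = 70.6; K2/α21 = 70.6/0.297 = 238 > K1 = 87.5.
Since both inequalities hold, each species can invade when rare, so the interior equilibrium is stable.

stable coexistence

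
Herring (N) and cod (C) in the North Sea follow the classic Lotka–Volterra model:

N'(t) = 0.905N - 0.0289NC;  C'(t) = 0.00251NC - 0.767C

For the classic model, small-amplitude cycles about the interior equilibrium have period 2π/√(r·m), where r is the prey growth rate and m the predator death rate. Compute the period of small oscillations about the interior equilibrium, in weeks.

T ≈ 7.54 weeks

Here r = 0.905 and m = 0.767, so r·m = 0.694.
ω = √0.694 = 0.833 per week, hence T = 2π/ω ≈ 7.54 weeks.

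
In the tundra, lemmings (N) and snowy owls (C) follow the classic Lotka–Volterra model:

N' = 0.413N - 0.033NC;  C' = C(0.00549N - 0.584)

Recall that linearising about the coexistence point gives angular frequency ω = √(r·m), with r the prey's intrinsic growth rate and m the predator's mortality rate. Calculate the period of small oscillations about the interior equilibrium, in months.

Here r = 0.413 and m = 0.584, so r·m = 0.241.
ω = √0.241 = 0.491 per month, hence T = 2π/ω ≈ 12.8 months.

T ≈ 12.8 months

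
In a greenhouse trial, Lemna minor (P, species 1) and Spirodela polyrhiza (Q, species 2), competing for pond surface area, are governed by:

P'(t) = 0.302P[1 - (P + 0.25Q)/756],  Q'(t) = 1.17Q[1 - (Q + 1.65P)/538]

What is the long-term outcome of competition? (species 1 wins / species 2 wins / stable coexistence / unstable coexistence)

species 1 excludes species 2

Compare the nullcline intercepts: K1/α12 = 756/0.25 = 3020 > K2 = 538; K2/α21 = 538/1.65 = 326 < K1 = 756.
Since the inequalities point opposite ways, species 1 can invade but species 2 cannot.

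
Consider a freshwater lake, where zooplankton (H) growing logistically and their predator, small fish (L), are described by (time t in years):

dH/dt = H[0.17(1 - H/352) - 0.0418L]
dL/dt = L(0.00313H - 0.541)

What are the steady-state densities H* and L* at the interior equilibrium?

From dL/dt = 0 with L > 0: 0.00313H* = 0.541, so H* = 173.
Substitute into dH/dt = 0: 0.17(1 - 173/352) = 0.0418L*.
The bracket is 0.509, giving L* = 0.0865/0.0418 = 2.07.

H* ≈ 173, L* ≈ 2.07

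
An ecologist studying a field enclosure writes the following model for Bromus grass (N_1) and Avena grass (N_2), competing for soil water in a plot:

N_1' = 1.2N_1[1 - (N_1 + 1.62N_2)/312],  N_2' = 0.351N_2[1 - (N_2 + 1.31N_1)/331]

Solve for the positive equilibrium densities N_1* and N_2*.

Setting both brackets to zero gives the nullclines N_1 + 1.62N_2 = 312 and 1.31N_1 + N_2 = 331.
Substituting N_2 = 331 - 1.31N_1 into the first: N_1(1 - 1.62·1.31) = 312 - 1.62·331.
So N_1* = -224/-1.12 = 200, and then N_2* = 331 - 1.31·200 = 69.3.

N_1* ≈ 200, N_2* ≈ 69.3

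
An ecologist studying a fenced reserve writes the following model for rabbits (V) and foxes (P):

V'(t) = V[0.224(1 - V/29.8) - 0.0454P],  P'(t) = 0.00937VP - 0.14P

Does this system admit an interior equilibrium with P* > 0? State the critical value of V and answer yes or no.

Threshold V = 14.9; K > 14.9, so yes, the predator persists.

The predator equation gives dP/dt > 0 only when V > 0.14/0.00937 = 14.9.
Without the predator, V → K = 29.8. Since 29.8 > 14.9, the predator can invade and persist.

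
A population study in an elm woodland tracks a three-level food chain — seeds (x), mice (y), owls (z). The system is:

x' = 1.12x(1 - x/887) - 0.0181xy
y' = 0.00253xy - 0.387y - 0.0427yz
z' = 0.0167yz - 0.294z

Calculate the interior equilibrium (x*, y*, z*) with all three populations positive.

x* ≈ 635, y* ≈ 17.6, z* ≈ 28.5

From dz/dt = 0: 0.0167y* = 0.294, so y* = 17.6.
From dx/dt = 0: 1.12(1 - x*/887) = 0.0181·17.6, giving x* = 887·(1 - 0.285) = 635.
From dy/dt = 0: 0.00253·635 - 0.387 = 0.0427z*, so z* = 1.22/0.0427 = 28.5.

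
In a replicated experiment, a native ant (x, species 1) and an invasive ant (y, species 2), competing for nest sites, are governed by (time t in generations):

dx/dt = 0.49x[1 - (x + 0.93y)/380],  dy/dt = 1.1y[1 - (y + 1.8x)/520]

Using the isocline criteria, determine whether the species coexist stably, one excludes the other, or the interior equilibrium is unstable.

unstable coexistence (outcome depends on initial conditions)

Compare the nullcline intercepts: K1/α12 = 380/0.93 = 409 < K2 = 520; K2/α21 = 520/1.8 = 289 < K1 = 380.
Since both are reversed, neither can invade when rare; the interior point is a saddle.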